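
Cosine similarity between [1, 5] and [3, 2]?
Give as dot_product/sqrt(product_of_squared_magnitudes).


dot = 13. |a|^2 = 26, |b|^2 = 13. cos = 13/sqrt(338).

13/sqrt(338)


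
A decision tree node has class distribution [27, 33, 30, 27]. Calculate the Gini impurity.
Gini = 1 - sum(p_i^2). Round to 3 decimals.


Total = 117. Proportions: 27/117, 33/117, 30/117, 27/117. sum(p_i^2) = 0.2518. Gini = 1 - 0.2518 = 0.7482, which rounds to 0.748.

0.748


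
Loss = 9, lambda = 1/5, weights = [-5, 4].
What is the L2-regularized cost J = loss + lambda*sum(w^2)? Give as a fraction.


L2 sq norm = sum(w^2) = 41. J = 9 + 1/5 * 41 = 86/5.

86/5


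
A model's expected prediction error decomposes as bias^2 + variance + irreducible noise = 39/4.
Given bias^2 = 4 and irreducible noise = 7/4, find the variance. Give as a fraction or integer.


Total error = bias^2 + variance + irreducible noise. So variance = 39/4 - 4 - 7/4 = 4.

4


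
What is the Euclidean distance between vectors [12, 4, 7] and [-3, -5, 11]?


d = sqrt(sum of squared differences). (12--3)^2=225, (4--5)^2=81, (7-11)^2=16. Sum = 322.

sqrt(322)


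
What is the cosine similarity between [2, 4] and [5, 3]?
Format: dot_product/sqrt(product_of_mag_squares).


dot = 22. |a|^2 = 20, |b|^2 = 34. cos = 22/sqrt(680).

22/sqrt(680)


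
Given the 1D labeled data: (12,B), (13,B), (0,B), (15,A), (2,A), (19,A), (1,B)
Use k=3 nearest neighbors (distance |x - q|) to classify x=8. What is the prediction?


Distances: |12-8|=4, |13-8|=5, |0-8|=8, |15-8|=7, |2-8|=6, |19-8|=11, |1-8|=7. 3 nearest: (12,B), (13,B), (2,A). Counts: {'B': 2, 'A': 1}. Majority class: B.

B


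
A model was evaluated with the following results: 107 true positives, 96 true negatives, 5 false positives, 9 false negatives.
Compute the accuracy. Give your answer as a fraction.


Accuracy = (TP + TN) / (TP + TN + FP + FN) = (107 + 96) / 217 = 29/31.

29/31


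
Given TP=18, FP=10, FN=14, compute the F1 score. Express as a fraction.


Precision = 18/28 = 9/14. Recall = 18/32 = 9/16. F1 = 2*P*R/(P+R) = 3/5.

3/5


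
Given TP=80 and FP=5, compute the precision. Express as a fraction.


Precision = TP / (TP + FP) = 80 / 85 = 16/17.

16/17


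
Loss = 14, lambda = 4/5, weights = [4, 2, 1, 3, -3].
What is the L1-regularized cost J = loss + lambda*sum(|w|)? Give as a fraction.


L1 norm = sum(|w|) = 13. J = 14 + 4/5 * 13 = 122/5.

122/5


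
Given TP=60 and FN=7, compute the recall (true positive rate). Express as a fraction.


Recall = TP / (TP + FN) = 60 / 67 = 60/67.

60/67


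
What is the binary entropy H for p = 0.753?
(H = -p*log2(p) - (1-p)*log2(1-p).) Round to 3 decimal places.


H = -0.753*log2(0.753) - 0.247*log2(0.247) = 0.806.

0.806


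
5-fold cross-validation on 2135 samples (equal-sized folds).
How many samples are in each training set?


Each validation fold has 2135/5 = 427 samples. Training set = 2135 - 427 = 1708.

1708


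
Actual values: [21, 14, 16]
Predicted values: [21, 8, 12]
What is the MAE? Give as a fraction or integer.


MAE = (1/3) * (|21-21|=0 + |14-8|=6 + |16-12|=4). Sum = 10. MAE = 10/3.

10/3


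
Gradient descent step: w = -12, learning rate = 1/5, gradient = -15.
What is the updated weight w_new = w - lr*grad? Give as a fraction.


w_new = -12 - 1/5 * -15 = -12 - -3 = -9.

-9


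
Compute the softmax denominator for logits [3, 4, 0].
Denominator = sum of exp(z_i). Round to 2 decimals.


Denom = e^3=20.0855 + e^4=54.5982 + e^0=1.0000. Sum = 75.6837, which rounds to 75.68.

75.68


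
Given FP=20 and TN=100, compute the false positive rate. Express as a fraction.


FPR = FP / (FP + TN) = 20 / 120 = 1/6.

1/6


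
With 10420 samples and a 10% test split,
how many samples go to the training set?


Test set = 10420 * 10% = 1042. Training set = 10420 - 1042 = 9378.

9378


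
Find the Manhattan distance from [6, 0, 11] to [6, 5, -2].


d = sum of absolute differences: |6-6|=0 + |0-5|=5 + |11--2|=13 = 18.

18


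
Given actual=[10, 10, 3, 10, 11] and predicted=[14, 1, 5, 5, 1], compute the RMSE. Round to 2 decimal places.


MSE = 45.2000. RMSE = sqrt(45.2000) = 6.72.

6.72


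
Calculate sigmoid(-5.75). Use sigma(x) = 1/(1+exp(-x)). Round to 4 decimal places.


sigma(-5.75) = 1/(1+e^(5.75)) = 1/(1+314.190660) = 1/315.190660 = 0.0032.

0.0032


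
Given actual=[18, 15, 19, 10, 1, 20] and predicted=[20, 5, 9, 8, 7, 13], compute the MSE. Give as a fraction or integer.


MSE = (1/6) * ((18-20)^2=4 + (15-5)^2=100 + (19-9)^2=100 + (10-8)^2=4 + (1-7)^2=36 + (20-13)^2=49). Sum = 293. MSE = 293/6.

293/6


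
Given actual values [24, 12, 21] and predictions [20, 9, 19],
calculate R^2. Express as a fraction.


Mean(y) = 19. SS_res = 29. SS_tot = 78. R^2 = 1 - 29/(78) = 49/78.

49/78


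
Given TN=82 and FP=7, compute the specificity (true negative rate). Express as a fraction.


Specificity = TN / (TN + FP) = 82 / 89 = 82/89.

82/89


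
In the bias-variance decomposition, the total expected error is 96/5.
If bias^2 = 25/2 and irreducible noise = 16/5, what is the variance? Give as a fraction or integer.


Total error = bias^2 + variance + irreducible noise. So variance = 96/5 - 25/2 - 16/5 = 7/2.

7/2


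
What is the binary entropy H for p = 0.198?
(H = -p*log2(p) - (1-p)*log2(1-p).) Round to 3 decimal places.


H = -0.198*log2(0.198) - 0.802*log2(0.802) = 0.718.

0.718


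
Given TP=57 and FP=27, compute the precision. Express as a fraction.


Precision = TP / (TP + FP) = 57 / 84 = 19/28.

19/28


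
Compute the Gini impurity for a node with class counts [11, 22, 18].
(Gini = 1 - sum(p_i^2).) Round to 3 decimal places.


Total = 51. Proportions: 11/51, 22/51, 18/51. sum(p_i^2) = 0.3572. Gini = 1 - 0.3572 = 0.6428, which rounds to 0.643.

0.643


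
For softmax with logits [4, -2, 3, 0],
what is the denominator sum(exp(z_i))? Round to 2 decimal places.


Denom = e^4=54.5982 + e^-2=0.1353 + e^3=20.0855 + e^0=1.0000. Sum = 75.8190, which rounds to 75.82.

75.82


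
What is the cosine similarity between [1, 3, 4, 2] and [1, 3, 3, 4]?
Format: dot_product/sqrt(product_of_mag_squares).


dot = 30. |a|^2 = 30, |b|^2 = 35. cos = 30/sqrt(1050).

30/sqrt(1050)


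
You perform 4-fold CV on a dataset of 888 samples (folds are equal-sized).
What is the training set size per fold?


Each validation fold has 888/4 = 222 samples. Training set = 888 - 222 = 666.

666


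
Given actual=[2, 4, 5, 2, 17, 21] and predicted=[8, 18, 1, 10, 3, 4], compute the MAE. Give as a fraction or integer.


MAE = (1/6) * (|2-8|=6 + |4-18|=14 + |5-1|=4 + |2-10|=8 + |17-3|=14 + |21-4|=17). Sum = 63. MAE = 21/2.

21/2


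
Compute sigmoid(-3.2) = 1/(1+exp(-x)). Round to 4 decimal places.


sigma(-3.2) = 1/(1+e^(3.2)) = 1/(1+24.532530) = 1/25.532530 = 0.0392.

0.0392


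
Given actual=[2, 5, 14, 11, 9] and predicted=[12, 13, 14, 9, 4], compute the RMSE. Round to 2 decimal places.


MSE = 38.6000. RMSE = sqrt(38.6000) = 6.21.

6.21


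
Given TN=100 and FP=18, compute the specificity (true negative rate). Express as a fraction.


Specificity = TN / (TN + FP) = 100 / 118 = 50/59.

50/59


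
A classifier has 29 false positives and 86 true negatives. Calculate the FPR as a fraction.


FPR = FP / (FP + TN) = 29 / 115 = 29/115.

29/115


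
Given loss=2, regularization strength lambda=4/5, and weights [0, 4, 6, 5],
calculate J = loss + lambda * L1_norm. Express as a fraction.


L1 norm = sum(|w|) = 15. J = 2 + 4/5 * 15 = 14.

14


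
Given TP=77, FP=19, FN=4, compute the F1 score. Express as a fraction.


Precision = 77/96 = 77/96. Recall = 77/81 = 77/81. F1 = 2*P*R/(P+R) = 154/177.

154/177


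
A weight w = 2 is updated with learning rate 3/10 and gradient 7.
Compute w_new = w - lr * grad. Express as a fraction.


w_new = 2 - 3/10 * 7 = 2 - 21/10 = -1/10.

-1/10


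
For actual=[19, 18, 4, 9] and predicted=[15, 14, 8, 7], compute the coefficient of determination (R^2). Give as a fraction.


Mean(y) = 25/2. SS_res = 52. SS_tot = 157. R^2 = 1 - 52/(157) = 105/157.

105/157


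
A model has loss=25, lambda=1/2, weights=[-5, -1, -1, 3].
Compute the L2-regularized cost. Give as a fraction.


L2 sq norm = sum(w^2) = 36. J = 25 + 1/2 * 36 = 43.

43


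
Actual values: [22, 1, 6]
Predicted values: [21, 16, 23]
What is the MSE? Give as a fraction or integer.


MSE = (1/3) * ((22-21)^2=1 + (1-16)^2=225 + (6-23)^2=289). Sum = 515. MSE = 515/3.

515/3


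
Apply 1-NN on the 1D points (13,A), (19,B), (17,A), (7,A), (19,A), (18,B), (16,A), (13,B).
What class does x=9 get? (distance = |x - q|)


Distances: |13-9|=4, |19-9|=10, |17-9|=8, |7-9|=2, |19-9|=10, |18-9|=9, |16-9|=7, |13-9|=4. 1 nearest: (7,A). Counts: {'A': 1}. Majority class: A.

A


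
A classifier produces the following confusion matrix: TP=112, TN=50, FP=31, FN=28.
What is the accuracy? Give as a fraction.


Accuracy = (TP + TN) / (TP + TN + FP + FN) = (112 + 50) / 221 = 162/221.

162/221


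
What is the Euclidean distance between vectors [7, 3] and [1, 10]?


d = sqrt(sum of squared differences). (7-1)^2=36, (3-10)^2=49. Sum = 85.

sqrt(85)


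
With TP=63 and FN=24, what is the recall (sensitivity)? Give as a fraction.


Recall = TP / (TP + FN) = 63 / 87 = 21/29.

21/29


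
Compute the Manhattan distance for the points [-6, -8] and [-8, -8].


d = sum of absolute differences: |-6--8|=2 + |-8--8|=0 = 2.

2


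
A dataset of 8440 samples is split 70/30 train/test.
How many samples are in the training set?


Test set = 8440 * 30% = 2532. Training set = 8440 - 2532 = 5908.

5908


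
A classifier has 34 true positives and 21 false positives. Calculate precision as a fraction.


Precision = TP / (TP + FP) = 34 / 55 = 34/55.

34/55


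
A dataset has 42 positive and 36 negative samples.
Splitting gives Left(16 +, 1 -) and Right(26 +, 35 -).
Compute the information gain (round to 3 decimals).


H(parent) = 0.9957. H(left) = 0.3228, H(right) = 0.9842. Weighted = (17/78)*0.3228 + (61/78)*0.9842 = 0.8400. IG = 0.9957 - 0.8400 = 0.1557, which rounds to 0.156.

0.156


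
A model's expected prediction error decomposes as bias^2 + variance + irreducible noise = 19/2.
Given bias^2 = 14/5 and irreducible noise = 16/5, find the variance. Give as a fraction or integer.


Total error = bias^2 + variance + irreducible noise. So variance = 19/2 - 14/5 - 16/5 = 7/2.

7/2


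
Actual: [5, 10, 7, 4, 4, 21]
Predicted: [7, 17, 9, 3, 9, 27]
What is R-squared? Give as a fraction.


Mean(y) = 17/2. SS_res = 119. SS_tot = 427/2. R^2 = 1 - 119/(427/2) = 27/61.

27/61


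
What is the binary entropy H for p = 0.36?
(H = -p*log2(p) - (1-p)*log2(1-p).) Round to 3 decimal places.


H = -0.36*log2(0.36) - 0.64*log2(0.64) = 0.943.

0.943


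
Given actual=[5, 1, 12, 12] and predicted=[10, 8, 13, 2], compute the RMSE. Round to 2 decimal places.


MSE = 43.7500. RMSE = sqrt(43.7500) = 6.61.

6.61


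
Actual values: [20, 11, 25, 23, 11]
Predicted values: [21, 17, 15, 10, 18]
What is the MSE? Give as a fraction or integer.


MSE = (1/5) * ((20-21)^2=1 + (11-17)^2=36 + (25-15)^2=100 + (23-10)^2=169 + (11-18)^2=49). Sum = 355. MSE = 71.

71


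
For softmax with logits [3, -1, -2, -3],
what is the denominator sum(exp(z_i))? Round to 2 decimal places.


Denom = e^3=20.0855 + e^-1=0.3679 + e^-2=0.1353 + e^-3=0.0498. Sum = 20.6385, which rounds to 20.64.

20.64


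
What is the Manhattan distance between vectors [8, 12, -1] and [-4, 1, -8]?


d = sum of absolute differences: |8--4|=12 + |12-1|=11 + |-1--8|=7 = 30.

30


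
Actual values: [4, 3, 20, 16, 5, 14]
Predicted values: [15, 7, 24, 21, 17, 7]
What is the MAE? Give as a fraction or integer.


MAE = (1/6) * (|4-15|=11 + |3-7|=4 + |20-24|=4 + |16-21|=5 + |5-17|=12 + |14-7|=7). Sum = 43. MAE = 43/6.

43/6


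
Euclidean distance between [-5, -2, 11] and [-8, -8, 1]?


d = sqrt(sum of squared differences). (-5--8)^2=9, (-2--8)^2=36, (11-1)^2=100. Sum = 145.

sqrt(145)


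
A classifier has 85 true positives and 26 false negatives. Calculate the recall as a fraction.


Recall = TP / (TP + FN) = 85 / 111 = 85/111.

85/111


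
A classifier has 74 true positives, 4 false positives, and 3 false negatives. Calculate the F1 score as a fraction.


Precision = 74/78 = 37/39. Recall = 74/77 = 74/77. F1 = 2*P*R/(P+R) = 148/155.

148/155


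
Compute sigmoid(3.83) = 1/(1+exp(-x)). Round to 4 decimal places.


sigma(3.83) = 1/(1+e^(-3.83)) = 1/(1+0.021710) = 1/1.021710 = 0.9788.

0.9788


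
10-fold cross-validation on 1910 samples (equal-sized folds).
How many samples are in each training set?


Each validation fold has 1910/10 = 191 samples. Training set = 1910 - 191 = 1719.

1719


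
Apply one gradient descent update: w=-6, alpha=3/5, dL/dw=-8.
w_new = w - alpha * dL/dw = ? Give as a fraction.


w_new = -6 - 3/5 * -8 = -6 - -24/5 = -6/5.

-6/5


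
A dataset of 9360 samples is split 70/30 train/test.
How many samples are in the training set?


Test set = 9360 * 30% = 2808. Training set = 9360 - 2808 = 6552.

6552


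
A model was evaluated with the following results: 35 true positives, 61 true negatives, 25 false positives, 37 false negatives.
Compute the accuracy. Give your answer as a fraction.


Accuracy = (TP + TN) / (TP + TN + FP + FN) = (35 + 61) / 158 = 48/79.

48/79


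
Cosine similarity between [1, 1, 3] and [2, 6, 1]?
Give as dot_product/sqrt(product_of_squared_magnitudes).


dot = 11. |a|^2 = 11, |b|^2 = 41. cos = 11/sqrt(451).

11/sqrt(451)


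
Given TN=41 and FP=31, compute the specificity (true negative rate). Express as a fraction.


Specificity = TN / (TN + FP) = 41 / 72 = 41/72.

41/72


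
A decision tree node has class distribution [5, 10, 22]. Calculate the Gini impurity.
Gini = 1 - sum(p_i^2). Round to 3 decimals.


Total = 37. Proportions: 5/37, 10/37, 22/37. sum(p_i^2) = 0.4449. Gini = 1 - 0.4449 = 0.5551, which rounds to 0.555.

0.555


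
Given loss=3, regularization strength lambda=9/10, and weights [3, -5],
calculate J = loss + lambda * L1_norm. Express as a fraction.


L1 norm = sum(|w|) = 8. J = 3 + 9/10 * 8 = 51/5.

51/5


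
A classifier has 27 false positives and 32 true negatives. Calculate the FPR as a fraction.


FPR = FP / (FP + TN) = 27 / 59 = 27/59.

27/59


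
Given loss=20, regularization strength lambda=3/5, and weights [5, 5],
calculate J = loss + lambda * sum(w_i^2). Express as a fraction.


L2 sq norm = sum(w^2) = 50. J = 20 + 3/5 * 50 = 50.

50


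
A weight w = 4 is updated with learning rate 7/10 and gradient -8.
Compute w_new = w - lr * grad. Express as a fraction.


w_new = 4 - 7/10 * -8 = 4 - -28/5 = 48/5.

48/5


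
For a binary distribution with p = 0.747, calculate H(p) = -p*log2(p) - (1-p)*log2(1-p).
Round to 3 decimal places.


H = -0.747*log2(0.747) - 0.253*log2(0.253) = 0.816.

0.816


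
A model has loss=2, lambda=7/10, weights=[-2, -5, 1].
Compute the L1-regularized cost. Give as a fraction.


L1 norm = sum(|w|) = 8. J = 2 + 7/10 * 8 = 38/5.

38/5


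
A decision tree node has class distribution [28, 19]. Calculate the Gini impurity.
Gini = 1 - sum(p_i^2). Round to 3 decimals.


Total = 47. Proportions: 28/47, 19/47. sum(p_i^2) = 0.5183. Gini = 1 - 0.5183 = 0.4817, which rounds to 0.482.

0.482


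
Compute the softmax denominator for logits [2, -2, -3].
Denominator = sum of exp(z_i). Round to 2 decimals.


Denom = e^2=7.3891 + e^-2=0.1353 + e^-3=0.0498. Sum = 7.5742, which rounds to 7.57.

7.57


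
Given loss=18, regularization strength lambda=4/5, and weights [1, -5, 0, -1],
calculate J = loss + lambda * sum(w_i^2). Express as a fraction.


L2 sq norm = sum(w^2) = 27. J = 18 + 4/5 * 27 = 198/5.

198/5


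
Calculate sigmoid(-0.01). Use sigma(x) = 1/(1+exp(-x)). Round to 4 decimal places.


sigma(-0.01) = 1/(1+e^(0.01)) = 1/(1+1.010050) = 1/2.010050 = 0.4975.

0.4975


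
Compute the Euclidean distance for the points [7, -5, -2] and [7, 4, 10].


d = sqrt(sum of squared differences). (7-7)^2=0, (-5-4)^2=81, (-2-10)^2=144. Sum = 225.

15


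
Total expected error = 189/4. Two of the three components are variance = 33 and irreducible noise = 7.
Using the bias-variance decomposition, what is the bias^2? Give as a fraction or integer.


Total error = bias^2 + variance + irreducible noise. So bias^2 = 189/4 - 33 - 7 = 29/4.

29/4


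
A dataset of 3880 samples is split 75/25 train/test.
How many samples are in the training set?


Test set = 3880 * 25% = 970. Training set = 3880 - 970 = 2910.

2910


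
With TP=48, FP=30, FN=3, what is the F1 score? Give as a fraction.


Precision = 48/78 = 8/13. Recall = 48/51 = 16/17. F1 = 2*P*R/(P+R) = 32/43.

32/43


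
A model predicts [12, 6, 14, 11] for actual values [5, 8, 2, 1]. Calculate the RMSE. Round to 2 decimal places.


MSE = 74.2500. RMSE = sqrt(74.2500) = 8.62.

8.62


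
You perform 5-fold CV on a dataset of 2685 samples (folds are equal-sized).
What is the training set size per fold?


Each validation fold has 2685/5 = 537 samples. Training set = 2685 - 537 = 2148.

2148


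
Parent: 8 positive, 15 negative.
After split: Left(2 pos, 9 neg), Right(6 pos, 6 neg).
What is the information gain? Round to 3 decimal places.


H(parent) = 0.9321. H(left) = 0.6840, H(right) = 1.0000. Weighted = (11/23)*0.6840 + (12/23)*1.0000 = 0.8489. IG = 0.9321 - 0.8489 = 0.0832, which rounds to 0.083.

0.083


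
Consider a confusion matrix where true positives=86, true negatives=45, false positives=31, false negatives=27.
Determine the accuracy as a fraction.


Accuracy = (TP + TN) / (TP + TN + FP + FN) = (86 + 45) / 189 = 131/189.

131/189


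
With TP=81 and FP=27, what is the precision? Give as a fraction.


Precision = TP / (TP + FP) = 81 / 108 = 3/4.

3/4


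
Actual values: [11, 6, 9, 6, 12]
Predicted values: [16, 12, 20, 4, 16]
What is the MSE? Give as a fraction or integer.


MSE = (1/5) * ((11-16)^2=25 + (6-12)^2=36 + (9-20)^2=121 + (6-4)^2=4 + (12-16)^2=16). Sum = 202. MSE = 202/5.

202/5


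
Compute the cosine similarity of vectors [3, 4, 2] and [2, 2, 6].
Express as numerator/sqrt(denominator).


dot = 26. |a|^2 = 29, |b|^2 = 44. cos = 26/sqrt(1276).

26/sqrt(1276)


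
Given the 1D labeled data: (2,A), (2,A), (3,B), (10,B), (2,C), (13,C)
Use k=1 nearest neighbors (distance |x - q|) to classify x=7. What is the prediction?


Distances: |2-7|=5, |2-7|=5, |3-7|=4, |10-7|=3, |2-7|=5, |13-7|=6. 1 nearest: (10,B). Counts: {'B': 1}. Majority class: B.

B


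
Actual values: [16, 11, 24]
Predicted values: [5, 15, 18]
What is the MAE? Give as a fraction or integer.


MAE = (1/3) * (|16-5|=11 + |11-15|=4 + |24-18|=6). Sum = 21. MAE = 7.

7


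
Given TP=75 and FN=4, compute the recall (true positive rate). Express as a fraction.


Recall = TP / (TP + FN) = 75 / 79 = 75/79.

75/79


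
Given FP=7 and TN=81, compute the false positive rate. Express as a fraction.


FPR = FP / (FP + TN) = 7 / 88 = 7/88.

7/88


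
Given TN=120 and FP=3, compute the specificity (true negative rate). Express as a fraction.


Specificity = TN / (TN + FP) = 120 / 123 = 40/41.

40/41


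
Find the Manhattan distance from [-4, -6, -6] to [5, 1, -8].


d = sum of absolute differences: |-4-5|=9 + |-6-1|=7 + |-6--8|=2 = 18.

18


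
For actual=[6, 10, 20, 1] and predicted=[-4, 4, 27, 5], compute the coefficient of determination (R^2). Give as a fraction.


Mean(y) = 37/4. SS_res = 201. SS_tot = 779/4. R^2 = 1 - 201/(779/4) = -25/779.

-25/779


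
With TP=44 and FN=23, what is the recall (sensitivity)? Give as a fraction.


Recall = TP / (TP + FN) = 44 / 67 = 44/67.

44/67


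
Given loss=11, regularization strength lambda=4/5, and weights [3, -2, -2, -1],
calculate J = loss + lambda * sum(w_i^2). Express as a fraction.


L2 sq norm = sum(w^2) = 18. J = 11 + 4/5 * 18 = 127/5.

127/5


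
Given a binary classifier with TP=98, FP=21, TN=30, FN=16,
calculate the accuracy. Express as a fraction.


Accuracy = (TP + TN) / (TP + TN + FP + FN) = (98 + 30) / 165 = 128/165.

128/165


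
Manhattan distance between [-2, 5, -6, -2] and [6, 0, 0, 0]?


d = sum of absolute differences: |-2-6|=8 + |5-0|=5 + |-6-0|=6 + |-2-0|=2 = 21.

21


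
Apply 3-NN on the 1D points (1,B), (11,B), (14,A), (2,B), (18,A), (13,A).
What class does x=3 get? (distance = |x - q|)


Distances: |1-3|=2, |11-3|=8, |14-3|=11, |2-3|=1, |18-3|=15, |13-3|=10. 3 nearest: (2,B), (1,B), (11,B). Counts: {'B': 3}. Majority class: B.

B


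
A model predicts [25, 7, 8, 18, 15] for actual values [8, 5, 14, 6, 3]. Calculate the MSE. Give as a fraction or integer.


MSE = (1/5) * ((8-25)^2=289 + (5-7)^2=4 + (14-8)^2=36 + (6-18)^2=144 + (3-15)^2=144). Sum = 617. MSE = 617/5.

617/5


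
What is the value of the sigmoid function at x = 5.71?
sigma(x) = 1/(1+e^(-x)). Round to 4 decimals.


sigma(5.71) = 1/(1+e^(-5.71)) = 1/(1+0.003313) = 1/1.003313 = 0.9967.

0.9967


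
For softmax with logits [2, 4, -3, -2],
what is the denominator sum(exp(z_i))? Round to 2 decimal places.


Denom = e^2=7.3891 + e^4=54.5982 + e^-3=0.0498 + e^-2=0.1353. Sum = 62.1724, which rounds to 62.17.

62.17


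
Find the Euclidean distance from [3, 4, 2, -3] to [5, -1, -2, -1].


d = sqrt(sum of squared differences). (3-5)^2=4, (4--1)^2=25, (2--2)^2=16, (-3--1)^2=4. Sum = 49.

7


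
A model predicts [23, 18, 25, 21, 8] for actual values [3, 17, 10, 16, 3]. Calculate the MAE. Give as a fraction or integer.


MAE = (1/5) * (|3-23|=20 + |17-18|=1 + |10-25|=15 + |16-21|=5 + |3-8|=5). Sum = 46. MAE = 46/5.

46/5


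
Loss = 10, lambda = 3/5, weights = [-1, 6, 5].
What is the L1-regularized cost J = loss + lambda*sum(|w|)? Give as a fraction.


L1 norm = sum(|w|) = 12. J = 10 + 3/5 * 12 = 86/5.

86/5


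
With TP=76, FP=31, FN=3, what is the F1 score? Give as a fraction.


Precision = 76/107 = 76/107. Recall = 76/79 = 76/79. F1 = 2*P*R/(P+R) = 76/93.

76/93


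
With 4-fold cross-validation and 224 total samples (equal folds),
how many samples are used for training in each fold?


Each validation fold has 224/4 = 56 samples. Training set = 224 - 56 = 168.

168


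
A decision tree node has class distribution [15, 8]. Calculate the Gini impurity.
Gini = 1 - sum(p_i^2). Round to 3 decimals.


Total = 23. Proportions: 15/23, 8/23. sum(p_i^2) = 0.5463. Gini = 1 - 0.5463 = 0.4537, which rounds to 0.454.

0.454


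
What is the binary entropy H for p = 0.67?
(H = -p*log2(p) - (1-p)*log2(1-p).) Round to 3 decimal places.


H = -0.67*log2(0.67) - 0.33*log2(0.33) = 0.915.

0.915


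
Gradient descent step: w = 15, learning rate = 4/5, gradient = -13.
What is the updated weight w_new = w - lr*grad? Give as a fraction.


w_new = 15 - 4/5 * -13 = 15 - -52/5 = 127/5.

127/5


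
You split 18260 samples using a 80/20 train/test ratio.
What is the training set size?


Test set = 18260 * 20% = 3652. Training set = 18260 - 3652 = 14608.

14608


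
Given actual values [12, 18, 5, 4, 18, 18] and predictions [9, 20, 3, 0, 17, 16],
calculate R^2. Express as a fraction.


Mean(y) = 25/2. SS_res = 38. SS_tot = 439/2. R^2 = 1 - 38/(439/2) = 363/439.

363/439


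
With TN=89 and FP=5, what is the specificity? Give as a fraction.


Specificity = TN / (TN + FP) = 89 / 94 = 89/94.

89/94


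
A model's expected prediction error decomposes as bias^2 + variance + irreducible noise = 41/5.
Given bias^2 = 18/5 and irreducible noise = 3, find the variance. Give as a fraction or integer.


Total error = bias^2 + variance + irreducible noise. So variance = 41/5 - 18/5 - 3 = 8/5.

8/5


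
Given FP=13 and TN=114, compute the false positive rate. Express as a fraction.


FPR = FP / (FP + TN) = 13 / 127 = 13/127.

13/127


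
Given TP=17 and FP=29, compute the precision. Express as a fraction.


Precision = TP / (TP + FP) = 17 / 46 = 17/46.

17/46


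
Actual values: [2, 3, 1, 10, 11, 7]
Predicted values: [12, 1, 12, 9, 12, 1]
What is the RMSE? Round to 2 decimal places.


MSE = 43.8333. RMSE = sqrt(43.8333) = 6.62.

6.62


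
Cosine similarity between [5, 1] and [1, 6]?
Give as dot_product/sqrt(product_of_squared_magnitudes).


dot = 11. |a|^2 = 26, |b|^2 = 37. cos = 11/sqrt(962).

11/sqrt(962)


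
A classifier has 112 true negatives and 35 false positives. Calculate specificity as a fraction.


Specificity = TN / (TN + FP) = 112 / 147 = 16/21.

16/21


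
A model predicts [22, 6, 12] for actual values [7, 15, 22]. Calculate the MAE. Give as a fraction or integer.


MAE = (1/3) * (|7-22|=15 + |15-6|=9 + |22-12|=10). Sum = 34. MAE = 34/3.

34/3


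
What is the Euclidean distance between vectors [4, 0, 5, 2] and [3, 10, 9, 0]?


d = sqrt(sum of squared differences). (4-3)^2=1, (0-10)^2=100, (5-9)^2=16, (2-0)^2=4. Sum = 121.

11


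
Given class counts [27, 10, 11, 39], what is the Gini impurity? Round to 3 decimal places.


Total = 87. Proportions: 27/87, 10/87, 11/87, 39/87. sum(p_i^2) = 0.3265. Gini = 1 - 0.3265 = 0.6735, which rounds to 0.674.

0.674


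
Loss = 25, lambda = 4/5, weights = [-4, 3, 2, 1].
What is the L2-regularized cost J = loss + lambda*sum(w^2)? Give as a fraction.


L2 sq norm = sum(w^2) = 30. J = 25 + 4/5 * 30 = 49.

49


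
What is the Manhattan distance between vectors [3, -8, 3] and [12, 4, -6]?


d = sum of absolute differences: |3-12|=9 + |-8-4|=12 + |3--6|=9 = 30.

30


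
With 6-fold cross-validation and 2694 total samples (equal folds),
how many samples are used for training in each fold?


Each validation fold has 2694/6 = 449 samples. Training set = 2694 - 449 = 2245.

2245


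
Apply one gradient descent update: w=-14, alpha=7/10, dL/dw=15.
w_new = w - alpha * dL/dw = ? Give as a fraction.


w_new = -14 - 7/10 * 15 = -14 - 21/2 = -49/2.

-49/2


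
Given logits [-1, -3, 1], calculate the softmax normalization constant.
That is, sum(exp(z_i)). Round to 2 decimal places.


Denom = e^-1=0.3679 + e^-3=0.0498 + e^1=2.7183. Sum = 3.1360, which rounds to 3.14.

3.14


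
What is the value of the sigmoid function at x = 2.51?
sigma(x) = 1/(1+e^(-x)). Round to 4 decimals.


sigma(2.51) = 1/(1+e^(-2.51)) = 1/(1+0.081268) = 1/1.081268 = 0.9248.

0.9248


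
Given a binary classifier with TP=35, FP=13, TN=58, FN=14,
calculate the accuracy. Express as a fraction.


Accuracy = (TP + TN) / (TP + TN + FP + FN) = (35 + 58) / 120 = 31/40.

31/40


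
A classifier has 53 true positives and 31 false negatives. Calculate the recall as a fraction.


Recall = TP / (TP + FN) = 53 / 84 = 53/84.

53/84


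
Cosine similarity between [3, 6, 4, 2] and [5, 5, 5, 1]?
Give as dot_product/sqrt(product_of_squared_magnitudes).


dot = 67. |a|^2 = 65, |b|^2 = 76. cos = 67/sqrt(4940).

67/sqrt(4940)


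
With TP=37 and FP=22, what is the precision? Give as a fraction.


Precision = TP / (TP + FP) = 37 / 59 = 37/59.

37/59


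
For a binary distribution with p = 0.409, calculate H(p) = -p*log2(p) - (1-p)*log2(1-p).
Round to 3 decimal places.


H = -0.409*log2(0.409) - 0.591*log2(0.591) = 0.976.

0.976


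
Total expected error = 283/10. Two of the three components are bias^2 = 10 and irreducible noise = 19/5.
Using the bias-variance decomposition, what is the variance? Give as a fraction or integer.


Total error = bias^2 + variance + irreducible noise. So variance = 283/10 - 10 - 19/5 = 29/2.

29/2


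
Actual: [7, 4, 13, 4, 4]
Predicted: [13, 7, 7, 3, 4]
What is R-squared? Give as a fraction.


Mean(y) = 32/5. SS_res = 82. SS_tot = 306/5. R^2 = 1 - 82/(306/5) = -52/153.

-52/153


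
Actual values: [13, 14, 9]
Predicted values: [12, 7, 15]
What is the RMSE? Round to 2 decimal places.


MSE = 28.6667. RMSE = sqrt(28.6667) = 5.35.

5.35


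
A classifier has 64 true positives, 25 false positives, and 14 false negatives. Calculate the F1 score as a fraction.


Precision = 64/89 = 64/89. Recall = 64/78 = 32/39. F1 = 2*P*R/(P+R) = 128/167.

128/167


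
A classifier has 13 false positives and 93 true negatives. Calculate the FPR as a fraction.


FPR = FP / (FP + TN) = 13 / 106 = 13/106.

13/106


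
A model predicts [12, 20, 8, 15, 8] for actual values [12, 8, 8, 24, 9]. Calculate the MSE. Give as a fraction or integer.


MSE = (1/5) * ((12-12)^2=0 + (8-20)^2=144 + (8-8)^2=0 + (24-15)^2=81 + (9-8)^2=1). Sum = 226. MSE = 226/5.

226/5


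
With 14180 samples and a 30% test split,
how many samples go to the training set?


Test set = 14180 * 30% = 4254. Training set = 14180 - 4254 = 9926.

9926


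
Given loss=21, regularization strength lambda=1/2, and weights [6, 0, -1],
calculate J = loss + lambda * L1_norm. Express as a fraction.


L1 norm = sum(|w|) = 7. J = 21 + 1/2 * 7 = 49/2.

49/2


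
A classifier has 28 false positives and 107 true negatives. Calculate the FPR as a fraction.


FPR = FP / (FP + TN) = 28 / 135 = 28/135.

28/135


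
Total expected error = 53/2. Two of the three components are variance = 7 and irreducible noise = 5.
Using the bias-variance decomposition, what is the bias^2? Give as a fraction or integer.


Total error = bias^2 + variance + irreducible noise. So bias^2 = 53/2 - 7 - 5 = 29/2.

29/2


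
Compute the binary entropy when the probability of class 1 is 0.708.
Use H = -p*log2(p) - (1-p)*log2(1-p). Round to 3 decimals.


H = -0.708*log2(0.708) - 0.292*log2(0.292) = 0.871.

0.871


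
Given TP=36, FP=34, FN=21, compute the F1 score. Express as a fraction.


Precision = 36/70 = 18/35. Recall = 36/57 = 12/19. F1 = 2*P*R/(P+R) = 72/127.

72/127


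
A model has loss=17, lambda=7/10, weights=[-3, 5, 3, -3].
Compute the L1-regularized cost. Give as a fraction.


L1 norm = sum(|w|) = 14. J = 17 + 7/10 * 14 = 134/5.

134/5


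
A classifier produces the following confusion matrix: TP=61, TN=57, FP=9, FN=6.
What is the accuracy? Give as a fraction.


Accuracy = (TP + TN) / (TP + TN + FP + FN) = (61 + 57) / 133 = 118/133.

118/133


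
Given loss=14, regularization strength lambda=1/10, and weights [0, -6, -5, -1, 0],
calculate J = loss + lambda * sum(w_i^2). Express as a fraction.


L2 sq norm = sum(w^2) = 62. J = 14 + 1/10 * 62 = 101/5.

101/5


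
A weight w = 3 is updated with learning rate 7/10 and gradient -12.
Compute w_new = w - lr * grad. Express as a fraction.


w_new = 3 - 7/10 * -12 = 3 - -42/5 = 57/5.

57/5


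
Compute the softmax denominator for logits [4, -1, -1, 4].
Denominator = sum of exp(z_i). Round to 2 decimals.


Denom = e^4=54.5982 + e^-1=0.3679 + e^-1=0.3679 + e^4=54.5982. Sum = 109.9322, which rounds to 109.93.

109.93


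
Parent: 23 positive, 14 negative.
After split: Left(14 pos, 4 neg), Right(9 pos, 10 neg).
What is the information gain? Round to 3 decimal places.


H(parent) = 0.9569. H(left) = 0.7642, H(right) = 0.9980. Weighted = (18/37)*0.7642 + (19/37)*0.9980 = 0.8843. IG = 0.9569 - 0.8843 = 0.0726, which rounds to 0.073.

0.073


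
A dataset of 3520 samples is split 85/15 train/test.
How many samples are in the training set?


Test set = 3520 * 15% = 528. Training set = 3520 - 528 = 2992.

2992


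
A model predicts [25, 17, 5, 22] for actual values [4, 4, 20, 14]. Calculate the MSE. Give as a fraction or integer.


MSE = (1/4) * ((4-25)^2=441 + (4-17)^2=169 + (20-5)^2=225 + (14-22)^2=64). Sum = 899. MSE = 899/4.

899/4


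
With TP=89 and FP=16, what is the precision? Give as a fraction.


Precision = TP / (TP + FP) = 89 / 105 = 89/105.

89/105


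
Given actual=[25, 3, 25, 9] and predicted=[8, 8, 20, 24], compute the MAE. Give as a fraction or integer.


MAE = (1/4) * (|25-8|=17 + |3-8|=5 + |25-20|=5 + |9-24|=15). Sum = 42. MAE = 21/2.

21/2


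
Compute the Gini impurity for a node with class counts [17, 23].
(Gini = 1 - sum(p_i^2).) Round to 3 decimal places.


Total = 40. Proportions: 17/40, 23/40. sum(p_i^2) = 0.5112. Gini = 1 - 0.5112 = 0.4888, which rounds to 0.489.

0.489


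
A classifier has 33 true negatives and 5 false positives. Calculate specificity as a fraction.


Specificity = TN / (TN + FP) = 33 / 38 = 33/38.

33/38


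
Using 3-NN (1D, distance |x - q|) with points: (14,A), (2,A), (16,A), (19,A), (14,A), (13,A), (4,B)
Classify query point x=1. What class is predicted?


Distances: |14-1|=13, |2-1|=1, |16-1|=15, |19-1|=18, |14-1|=13, |13-1|=12, |4-1|=3. 3 nearest: (2,A), (4,B), (13,A). Counts: {'A': 2, 'B': 1}. Majority class: A.

A


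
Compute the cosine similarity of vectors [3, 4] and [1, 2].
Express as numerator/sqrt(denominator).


dot = 11. |a|^2 = 25, |b|^2 = 5. cos = 11/sqrt(125).

11/sqrt(125)


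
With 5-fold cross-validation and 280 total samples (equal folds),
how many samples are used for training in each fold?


Each validation fold has 280/5 = 56 samples. Training set = 280 - 56 = 224.

224


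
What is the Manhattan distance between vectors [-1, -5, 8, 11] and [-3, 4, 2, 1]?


d = sum of absolute differences: |-1--3|=2 + |-5-4|=9 + |8-2|=6 + |11-1|=10 = 27.

27


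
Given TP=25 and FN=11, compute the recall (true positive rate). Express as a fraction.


Recall = TP / (TP + FN) = 25 / 36 = 25/36.

25/36


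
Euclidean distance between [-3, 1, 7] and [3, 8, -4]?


d = sqrt(sum of squared differences). (-3-3)^2=36, (1-8)^2=49, (7--4)^2=121. Sum = 206.

sqrt(206)


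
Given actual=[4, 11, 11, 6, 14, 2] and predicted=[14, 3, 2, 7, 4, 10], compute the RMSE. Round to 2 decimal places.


MSE = 68.3333. RMSE = sqrt(68.3333) = 8.27.

8.27


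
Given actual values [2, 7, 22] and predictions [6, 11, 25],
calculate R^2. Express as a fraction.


Mean(y) = 31/3. SS_res = 41. SS_tot = 650/3. R^2 = 1 - 41/(650/3) = 527/650.

527/650


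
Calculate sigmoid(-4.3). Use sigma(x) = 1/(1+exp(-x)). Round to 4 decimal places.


sigma(-4.3) = 1/(1+e^(4.3)) = 1/(1+73.699794) = 1/74.699794 = 0.0134.

0.0134


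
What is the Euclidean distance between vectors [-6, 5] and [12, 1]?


d = sqrt(sum of squared differences). (-6-12)^2=324, (5-1)^2=16. Sum = 340.

sqrt(340)


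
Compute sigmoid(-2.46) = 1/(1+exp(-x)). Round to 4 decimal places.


sigma(-2.46) = 1/(1+e^(2.46)) = 1/(1+11.704812) = 1/12.704812 = 0.0787.

0.0787


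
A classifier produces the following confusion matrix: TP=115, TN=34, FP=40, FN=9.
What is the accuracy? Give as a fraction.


Accuracy = (TP + TN) / (TP + TN + FP + FN) = (115 + 34) / 198 = 149/198.

149/198


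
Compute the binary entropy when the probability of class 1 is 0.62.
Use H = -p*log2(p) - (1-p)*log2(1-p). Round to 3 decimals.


H = -0.62*log2(0.62) - 0.38*log2(0.38) = 0.958.

0.958


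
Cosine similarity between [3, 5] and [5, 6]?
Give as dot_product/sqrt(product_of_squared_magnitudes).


dot = 45. |a|^2 = 34, |b|^2 = 61. cos = 45/sqrt(2074).

45/sqrt(2074)


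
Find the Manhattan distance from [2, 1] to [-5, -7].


d = sum of absolute differences: |2--5|=7 + |1--7|=8 = 15.

15


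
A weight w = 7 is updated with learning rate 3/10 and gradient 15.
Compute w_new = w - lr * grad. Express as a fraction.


w_new = 7 - 3/10 * 15 = 7 - 9/2 = 5/2.

5/2


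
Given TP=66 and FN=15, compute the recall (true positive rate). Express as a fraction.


Recall = TP / (TP + FN) = 66 / 81 = 22/27.

22/27


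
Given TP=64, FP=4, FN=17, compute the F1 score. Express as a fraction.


Precision = 64/68 = 16/17. Recall = 64/81 = 64/81. F1 = 2*P*R/(P+R) = 128/149.

128/149


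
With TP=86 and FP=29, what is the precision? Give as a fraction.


Precision = TP / (TP + FP) = 86 / 115 = 86/115.

86/115


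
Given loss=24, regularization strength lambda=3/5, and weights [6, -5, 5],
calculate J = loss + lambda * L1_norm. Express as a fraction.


L1 norm = sum(|w|) = 16. J = 24 + 3/5 * 16 = 168/5.

168/5


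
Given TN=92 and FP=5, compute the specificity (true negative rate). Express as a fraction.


Specificity = TN / (TN + FP) = 92 / 97 = 92/97.

92/97


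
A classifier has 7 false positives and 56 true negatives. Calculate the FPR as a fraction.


FPR = FP / (FP + TN) = 7 / 63 = 1/9.

1/9


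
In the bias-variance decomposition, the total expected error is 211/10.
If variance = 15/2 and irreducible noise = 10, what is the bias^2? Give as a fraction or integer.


Total error = bias^2 + variance + irreducible noise. So bias^2 = 211/10 - 15/2 - 10 = 18/5.

18/5


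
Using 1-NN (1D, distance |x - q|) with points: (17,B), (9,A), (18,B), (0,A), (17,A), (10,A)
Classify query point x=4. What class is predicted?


Distances: |17-4|=13, |9-4|=5, |18-4|=14, |0-4|=4, |17-4|=13, |10-4|=6. 1 nearest: (0,A). Counts: {'A': 1}. Majority class: A.

A


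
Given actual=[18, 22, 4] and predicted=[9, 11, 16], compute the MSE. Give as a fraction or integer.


MSE = (1/3) * ((18-9)^2=81 + (22-11)^2=121 + (4-16)^2=144). Sum = 346. MSE = 346/3.

346/3


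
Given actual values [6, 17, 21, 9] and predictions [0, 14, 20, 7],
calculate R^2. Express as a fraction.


Mean(y) = 53/4. SS_res = 50. SS_tot = 579/4. R^2 = 1 - 50/(579/4) = 379/579.

379/579


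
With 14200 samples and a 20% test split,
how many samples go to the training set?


Test set = 14200 * 20% = 2840. Training set = 14200 - 2840 = 11360.

11360


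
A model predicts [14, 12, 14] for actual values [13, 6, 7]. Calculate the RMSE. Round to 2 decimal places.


MSE = 28.6667. RMSE = sqrt(28.6667) = 5.35.

5.35


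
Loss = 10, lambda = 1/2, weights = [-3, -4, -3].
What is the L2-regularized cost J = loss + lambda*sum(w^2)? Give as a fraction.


L2 sq norm = sum(w^2) = 34. J = 10 + 1/2 * 34 = 27.

27


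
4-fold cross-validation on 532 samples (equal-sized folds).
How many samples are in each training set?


Each validation fold has 532/4 = 133 samples. Training set = 532 - 133 = 399.

399


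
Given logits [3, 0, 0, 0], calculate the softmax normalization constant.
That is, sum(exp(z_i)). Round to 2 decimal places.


Denom = e^3=20.0855 + e^0=1.0000 + e^0=1.0000 + e^0=1.0000. Sum = 23.0855, which rounds to 23.09.

23.09


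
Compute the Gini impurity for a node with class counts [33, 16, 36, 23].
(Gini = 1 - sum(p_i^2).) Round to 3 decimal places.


Total = 108. Proportions: 33/108, 16/108, 36/108, 23/108. sum(p_i^2) = 0.2718. Gini = 1 - 0.2718 = 0.7282, which rounds to 0.728.

0.728


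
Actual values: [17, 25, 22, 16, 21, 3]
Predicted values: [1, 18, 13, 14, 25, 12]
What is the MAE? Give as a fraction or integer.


MAE = (1/6) * (|17-1|=16 + |25-18|=7 + |22-13|=9 + |16-14|=2 + |21-25|=4 + |3-12|=9). Sum = 47. MAE = 47/6.

47/6


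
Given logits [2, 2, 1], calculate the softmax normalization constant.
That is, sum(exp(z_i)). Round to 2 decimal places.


Denom = e^2=7.3891 + e^2=7.3891 + e^1=2.7183. Sum = 17.4965, which rounds to 17.50.

17.50


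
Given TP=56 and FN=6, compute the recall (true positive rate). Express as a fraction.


Recall = TP / (TP + FN) = 56 / 62 = 28/31.

28/31


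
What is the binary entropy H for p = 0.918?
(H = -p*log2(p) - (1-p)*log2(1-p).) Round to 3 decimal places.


H = -0.918*log2(0.918) - 0.082*log2(0.082) = 0.409.

0.409


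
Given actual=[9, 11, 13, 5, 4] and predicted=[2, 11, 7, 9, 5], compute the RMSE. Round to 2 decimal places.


MSE = 20.4000. RMSE = sqrt(20.4000) = 4.52.

4.52


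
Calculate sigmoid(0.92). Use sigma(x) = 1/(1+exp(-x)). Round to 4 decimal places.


sigma(0.92) = 1/(1+e^(-0.92)) = 1/(1+0.398519) = 1/1.398519 = 0.7150.

0.7150
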